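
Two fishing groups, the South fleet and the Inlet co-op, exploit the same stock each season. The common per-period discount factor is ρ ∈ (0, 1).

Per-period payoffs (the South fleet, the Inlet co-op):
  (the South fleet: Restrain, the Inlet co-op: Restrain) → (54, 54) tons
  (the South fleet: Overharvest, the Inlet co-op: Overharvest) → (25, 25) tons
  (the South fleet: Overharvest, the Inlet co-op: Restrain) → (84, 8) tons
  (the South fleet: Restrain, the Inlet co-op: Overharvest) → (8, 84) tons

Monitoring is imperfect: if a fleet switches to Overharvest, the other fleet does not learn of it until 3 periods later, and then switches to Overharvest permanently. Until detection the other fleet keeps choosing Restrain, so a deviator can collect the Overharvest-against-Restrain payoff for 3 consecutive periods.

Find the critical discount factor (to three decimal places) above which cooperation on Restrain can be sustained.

0.798

A deviator earns 84 for 3 periods, then 25 forever; cooperating earns 54 forever. Multiplying the IC by (1−ρ):
54 ≥ 84(1−ρ^3) + 25ρ^3, so 59·ρ^3 ≥ 30 and ρ^3 ≥ 30/59.
ρ ≥ (30/59)^(1/3) ≈ 0.798.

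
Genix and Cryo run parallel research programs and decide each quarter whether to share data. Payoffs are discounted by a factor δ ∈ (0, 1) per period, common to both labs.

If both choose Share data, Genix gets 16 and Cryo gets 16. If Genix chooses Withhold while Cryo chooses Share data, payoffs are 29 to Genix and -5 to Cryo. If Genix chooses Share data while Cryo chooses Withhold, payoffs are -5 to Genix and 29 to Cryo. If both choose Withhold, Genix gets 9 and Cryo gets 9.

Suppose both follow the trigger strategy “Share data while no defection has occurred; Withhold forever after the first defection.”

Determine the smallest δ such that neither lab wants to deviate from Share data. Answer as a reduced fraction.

13/20

16/(1−δ) ≥ 29 + 9δ/(1−δ)
16 ≥ 29 − 20δ
δ ≥ 13/20.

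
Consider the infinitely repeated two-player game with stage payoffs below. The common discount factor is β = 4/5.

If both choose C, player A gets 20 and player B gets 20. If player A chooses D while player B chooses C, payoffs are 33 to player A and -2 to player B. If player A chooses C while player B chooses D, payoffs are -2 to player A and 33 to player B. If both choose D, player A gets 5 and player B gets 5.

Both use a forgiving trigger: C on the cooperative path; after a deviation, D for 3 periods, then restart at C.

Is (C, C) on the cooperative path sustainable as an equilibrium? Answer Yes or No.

Yes

IC: β+…+β^3 ≥ (33−20)/(20−5) = 13/15.
At β = 4/5: partial sum = 1.9520 ≥ 0.8667. Cooperation sustainable.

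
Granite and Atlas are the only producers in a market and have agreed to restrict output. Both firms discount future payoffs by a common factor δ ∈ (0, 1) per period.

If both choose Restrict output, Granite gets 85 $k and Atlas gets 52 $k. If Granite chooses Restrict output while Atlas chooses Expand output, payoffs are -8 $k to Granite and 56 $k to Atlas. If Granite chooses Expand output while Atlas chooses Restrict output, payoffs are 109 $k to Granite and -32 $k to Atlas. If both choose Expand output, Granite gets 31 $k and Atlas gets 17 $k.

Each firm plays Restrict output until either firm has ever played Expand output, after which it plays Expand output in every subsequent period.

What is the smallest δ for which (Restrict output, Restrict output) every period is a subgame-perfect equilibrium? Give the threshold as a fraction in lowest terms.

4/13

Granite's threshold: (109−85)/(109−31) = 4/13.
Atlas's threshold: (56−52)/(56−17) = 4/39.
4/13 > 4/39, so Granite binds and δ* = 4/13.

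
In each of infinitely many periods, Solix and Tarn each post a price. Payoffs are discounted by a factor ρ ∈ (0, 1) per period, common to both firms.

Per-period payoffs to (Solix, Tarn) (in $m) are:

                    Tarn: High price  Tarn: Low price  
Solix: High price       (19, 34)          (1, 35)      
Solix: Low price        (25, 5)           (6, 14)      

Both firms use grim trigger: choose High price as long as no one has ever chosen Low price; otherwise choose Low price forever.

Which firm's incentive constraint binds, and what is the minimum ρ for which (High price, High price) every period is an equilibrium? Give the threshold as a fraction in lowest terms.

Solix; ρ ≥ 6/19

Solix's threshold: (25−19)/(25−6) = 6/19.
Tarn's threshold: (35−34)/(35−14) = 1/21.
6/19 > 1/21, so Solix binds and ρ* = 6/19.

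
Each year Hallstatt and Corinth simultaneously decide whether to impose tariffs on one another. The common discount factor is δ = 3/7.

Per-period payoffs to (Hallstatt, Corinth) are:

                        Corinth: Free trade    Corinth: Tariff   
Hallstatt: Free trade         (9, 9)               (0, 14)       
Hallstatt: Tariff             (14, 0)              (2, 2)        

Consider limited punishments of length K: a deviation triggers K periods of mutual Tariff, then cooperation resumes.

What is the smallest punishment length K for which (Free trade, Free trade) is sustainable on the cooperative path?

4

Need Σ_{k=1}^{K} δ^k ≥ (14−9)/(9−2) = 0.7143 at δ = 3/7.
At K = 3 the sum is 0.6910 < 0.7143; at K = 4 it is 0.7247 ≥ 0.7143.
So the minimum punishment length is K = 4.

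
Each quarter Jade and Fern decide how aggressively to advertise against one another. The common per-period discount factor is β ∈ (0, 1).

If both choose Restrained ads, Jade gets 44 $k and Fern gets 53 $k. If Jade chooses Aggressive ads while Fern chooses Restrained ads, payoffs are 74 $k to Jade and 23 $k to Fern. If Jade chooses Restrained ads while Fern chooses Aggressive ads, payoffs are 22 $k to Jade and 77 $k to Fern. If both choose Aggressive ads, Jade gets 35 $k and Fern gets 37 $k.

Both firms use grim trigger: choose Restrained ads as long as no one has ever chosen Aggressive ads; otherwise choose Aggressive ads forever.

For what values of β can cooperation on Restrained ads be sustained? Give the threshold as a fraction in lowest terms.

For Jade: deviation gain 74−44 = 30, per-period punishment loss 44−35 = 9. IC gives β ≥ 30/39 = 10/13.
For Fern: gain 24, loss 16 per period, so β ≥ 24/40 = 3/5.
The tighter constraint is Jade's, so cooperation needs β ≥ 10/13.

10/13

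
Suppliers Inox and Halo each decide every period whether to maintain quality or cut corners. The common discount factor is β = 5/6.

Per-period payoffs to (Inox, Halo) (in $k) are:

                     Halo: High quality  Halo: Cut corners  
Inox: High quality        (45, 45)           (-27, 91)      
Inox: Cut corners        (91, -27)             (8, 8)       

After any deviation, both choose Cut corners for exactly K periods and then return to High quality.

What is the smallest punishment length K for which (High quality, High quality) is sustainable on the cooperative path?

2

Need Σ_{k=1}^{K} β^k ≥ (91−45)/(45−8) = 1.2432 at β = 5/6.
At K = 1 the sum is 0.8333 < 1.2432; at K = 2 it is 1.5278 ≥ 1.2432.
So the minimum punishment length is K = 2.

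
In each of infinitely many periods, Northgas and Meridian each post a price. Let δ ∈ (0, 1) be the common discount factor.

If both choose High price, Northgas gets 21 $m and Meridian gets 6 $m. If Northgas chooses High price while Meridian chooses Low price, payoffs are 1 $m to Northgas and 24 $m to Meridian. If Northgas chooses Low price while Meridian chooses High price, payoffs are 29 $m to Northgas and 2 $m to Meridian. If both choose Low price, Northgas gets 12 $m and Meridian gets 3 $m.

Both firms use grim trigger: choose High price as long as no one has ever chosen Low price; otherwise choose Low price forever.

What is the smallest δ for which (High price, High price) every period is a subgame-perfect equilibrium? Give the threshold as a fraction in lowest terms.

Northgas's threshold: (29−21)/(29−12) = 8/17.
Meridian's threshold: (24−6)/(24−3) = 6/7.
8/17 < 6/7, so Meridian binds and δ* = 6/7.

6/7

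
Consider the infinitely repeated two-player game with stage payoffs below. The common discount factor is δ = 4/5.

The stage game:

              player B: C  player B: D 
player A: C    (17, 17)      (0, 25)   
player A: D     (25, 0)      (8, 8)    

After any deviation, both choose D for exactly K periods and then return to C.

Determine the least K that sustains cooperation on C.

No profitable deviation requires (17−8)(δ+…+δ^K) ≥ 25−17, i.e. δ+…+δ^K ≥ 8/9 ≈ 0.8889.
With δ = 4/5, the partial sums are K=1: 0.8000, K=2: 1.4400.
K = 2 is the first length at which the sum reaches 0.8889.

2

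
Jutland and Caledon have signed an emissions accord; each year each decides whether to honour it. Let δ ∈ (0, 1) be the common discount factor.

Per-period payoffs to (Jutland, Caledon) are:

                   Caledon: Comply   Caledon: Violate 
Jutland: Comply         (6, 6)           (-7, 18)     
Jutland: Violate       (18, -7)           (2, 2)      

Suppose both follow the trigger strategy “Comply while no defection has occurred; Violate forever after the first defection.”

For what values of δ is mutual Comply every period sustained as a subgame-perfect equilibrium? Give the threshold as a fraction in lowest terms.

3/4

One-period gain from deviating is 18 − 6 = 12. The loss is 6 − 2 = 4 in every subsequent period, with present value 4·δ/(1−δ).
Deviation is unprofitable when 4·δ/(1−δ) ≥ 12, i.e. δ/(1−δ) ≥ 3.
Equivalently δ ≥ 12/(12+4) = 3/4.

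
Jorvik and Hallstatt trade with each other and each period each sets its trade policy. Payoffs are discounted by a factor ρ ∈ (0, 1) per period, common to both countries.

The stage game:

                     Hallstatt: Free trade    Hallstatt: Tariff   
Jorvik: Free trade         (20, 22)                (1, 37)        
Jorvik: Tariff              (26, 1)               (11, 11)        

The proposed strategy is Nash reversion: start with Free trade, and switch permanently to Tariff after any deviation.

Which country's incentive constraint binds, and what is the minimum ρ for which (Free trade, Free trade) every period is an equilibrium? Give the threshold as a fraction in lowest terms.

Hallstatt; ρ ≥ 15/26

Jorvik: cooperation gives 20 each period; deviation gives 26 once then 11 forever.
  20/(1−ρ) ≥ 26 + 11ρ/(1−ρ) ⇒ ρ ≥ 6/15 = 2/5.
Hallstatt: cooperation gives 22 each period; deviation gives 37 once then 11 forever.
  ρ ≥ 15/26.
Both must hold, so the binding constraint is Hallstatt's: ρ ≥ 15/26.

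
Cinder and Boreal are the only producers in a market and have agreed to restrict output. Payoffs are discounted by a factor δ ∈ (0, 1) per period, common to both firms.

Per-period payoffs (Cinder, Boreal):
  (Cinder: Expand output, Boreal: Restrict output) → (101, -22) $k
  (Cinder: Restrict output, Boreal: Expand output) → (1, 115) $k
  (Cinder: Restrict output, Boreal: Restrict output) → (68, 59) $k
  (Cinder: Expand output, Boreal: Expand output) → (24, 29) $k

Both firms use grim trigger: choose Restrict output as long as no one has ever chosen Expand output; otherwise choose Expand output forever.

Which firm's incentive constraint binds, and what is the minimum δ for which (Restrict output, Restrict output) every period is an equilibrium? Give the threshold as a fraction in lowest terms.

Boreal; δ ≥ 28/43

Cinder's threshold: (101−68)/(101−24) = 3/7.
Boreal's threshold: (115−59)/(115−29) = 28/43.
3/7 < 28/43, so Boreal binds and δ* = 28/43.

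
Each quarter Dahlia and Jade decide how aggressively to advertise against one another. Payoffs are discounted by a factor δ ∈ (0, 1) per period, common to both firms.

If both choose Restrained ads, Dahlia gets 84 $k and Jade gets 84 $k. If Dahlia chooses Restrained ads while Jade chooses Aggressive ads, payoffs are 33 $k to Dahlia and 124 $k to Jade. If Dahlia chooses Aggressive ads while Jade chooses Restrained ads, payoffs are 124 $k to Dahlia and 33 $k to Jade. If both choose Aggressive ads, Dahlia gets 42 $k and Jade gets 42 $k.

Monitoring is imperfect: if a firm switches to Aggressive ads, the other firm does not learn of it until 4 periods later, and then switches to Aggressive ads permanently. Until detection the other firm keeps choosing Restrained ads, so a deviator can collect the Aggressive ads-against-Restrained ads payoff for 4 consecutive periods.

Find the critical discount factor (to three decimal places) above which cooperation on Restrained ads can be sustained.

A deviator earns 124 for 4 periods, then 42 forever; cooperating earns 84 forever. Multiplying the IC by (1−δ):
84 ≥ 124(1−δ^4) + 42δ^4, so 82·δ^4 ≥ 40 and δ^4 ≥ 20/41.
δ ≥ (20/41)^(1/4) ≈ 0.836.

0.836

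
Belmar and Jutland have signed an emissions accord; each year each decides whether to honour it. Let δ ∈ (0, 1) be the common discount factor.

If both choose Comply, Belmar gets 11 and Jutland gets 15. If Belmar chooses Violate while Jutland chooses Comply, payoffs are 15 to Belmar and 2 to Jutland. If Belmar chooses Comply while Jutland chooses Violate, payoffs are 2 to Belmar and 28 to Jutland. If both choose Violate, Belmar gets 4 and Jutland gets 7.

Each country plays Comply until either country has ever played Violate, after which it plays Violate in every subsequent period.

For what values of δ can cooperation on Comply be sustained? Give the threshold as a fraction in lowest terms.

Belmar: cooperation gives 11 each period; deviation gives 15 once then 4 forever.
  11/(1−δ) ≥ 15 + 4δ/(1−δ) ⇒ δ ≥ 4/11.
Jutland: cooperation gives 15 each period; deviation gives 28 once then 7 forever.
  δ ≥ 13/21.
Both must hold, so the binding constraint is Jutland's: δ ≥ 13/21.

13/21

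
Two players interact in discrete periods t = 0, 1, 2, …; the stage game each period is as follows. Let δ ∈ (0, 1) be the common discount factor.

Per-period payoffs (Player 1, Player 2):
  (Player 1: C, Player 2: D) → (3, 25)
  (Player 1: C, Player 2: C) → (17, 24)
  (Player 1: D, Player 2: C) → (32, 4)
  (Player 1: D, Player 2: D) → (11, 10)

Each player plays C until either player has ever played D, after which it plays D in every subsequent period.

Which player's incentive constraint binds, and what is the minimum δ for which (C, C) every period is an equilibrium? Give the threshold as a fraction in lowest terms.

Player 1: cooperation gives 17 each period; deviation gives 32 once then 11 forever.
  17/(1−δ) ≥ 32 + 11δ/(1−δ) ⇒ δ ≥ 15/21 = 5/7.
Player 2: cooperation gives 24 each period; deviation gives 25 once then 10 forever.
  δ ≥ 1/15.
Both must hold, so the binding constraint is Player 1's: δ ≥ 5/7.

Player 1; δ ≥ 5/7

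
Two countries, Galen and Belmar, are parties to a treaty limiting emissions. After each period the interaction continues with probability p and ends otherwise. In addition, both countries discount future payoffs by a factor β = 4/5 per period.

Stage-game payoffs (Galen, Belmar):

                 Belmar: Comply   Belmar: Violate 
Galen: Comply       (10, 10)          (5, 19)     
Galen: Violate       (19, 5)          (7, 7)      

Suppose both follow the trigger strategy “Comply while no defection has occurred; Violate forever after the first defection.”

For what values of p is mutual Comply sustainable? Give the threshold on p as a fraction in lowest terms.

15/16

Expected continuation weight on next period's payoff is β·p = 4/5·p, which plays the role of the discount factor.
Cooperation requires 4/5·p ≥ (19−10)/(19−7) = 3/4, hence p ≥ 15/16.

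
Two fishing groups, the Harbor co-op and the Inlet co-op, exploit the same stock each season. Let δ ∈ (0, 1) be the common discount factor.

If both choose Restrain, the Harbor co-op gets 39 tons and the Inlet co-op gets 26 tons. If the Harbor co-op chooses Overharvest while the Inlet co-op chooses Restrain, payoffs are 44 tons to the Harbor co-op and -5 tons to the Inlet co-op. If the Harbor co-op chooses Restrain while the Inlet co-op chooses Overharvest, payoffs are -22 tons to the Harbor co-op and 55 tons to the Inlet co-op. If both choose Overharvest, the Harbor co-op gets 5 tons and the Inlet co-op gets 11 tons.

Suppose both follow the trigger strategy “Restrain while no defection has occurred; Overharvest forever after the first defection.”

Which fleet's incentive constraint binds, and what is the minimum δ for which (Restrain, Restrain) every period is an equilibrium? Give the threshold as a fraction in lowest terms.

the Harbor co-op: cooperation gives 39 each period; deviation gives 44 once then 5 forever.
  39/(1−δ) ≥ 44 + 5δ/(1−δ) ⇒ δ ≥ 5/39.
the Inlet co-op: cooperation gives 26 each period; deviation gives 55 once then 11 forever.
  δ ≥ 29/44.
Both must hold, so the binding constraint is the Inlet co-op's: δ ≥ 29/44.

the Inlet co-op; δ ≥ 29/44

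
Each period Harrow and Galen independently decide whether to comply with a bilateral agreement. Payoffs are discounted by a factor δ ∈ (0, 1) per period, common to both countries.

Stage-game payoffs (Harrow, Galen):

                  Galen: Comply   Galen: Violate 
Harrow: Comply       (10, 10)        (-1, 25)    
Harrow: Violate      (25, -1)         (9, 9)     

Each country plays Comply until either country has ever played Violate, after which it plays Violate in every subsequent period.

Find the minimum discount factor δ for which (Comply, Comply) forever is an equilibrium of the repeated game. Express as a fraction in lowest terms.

One-period gain from deviating is 25 − 10 = 15. The loss is 10 − 9 = 1 in every subsequent period, with present value 1·δ/(1−δ).
Deviation is unprofitable when 1·δ/(1−δ) ≥ 15, i.e. δ/(1−δ) ≥ 15.
Equivalently δ ≥ 15/(15+1) = 15/16.

15/16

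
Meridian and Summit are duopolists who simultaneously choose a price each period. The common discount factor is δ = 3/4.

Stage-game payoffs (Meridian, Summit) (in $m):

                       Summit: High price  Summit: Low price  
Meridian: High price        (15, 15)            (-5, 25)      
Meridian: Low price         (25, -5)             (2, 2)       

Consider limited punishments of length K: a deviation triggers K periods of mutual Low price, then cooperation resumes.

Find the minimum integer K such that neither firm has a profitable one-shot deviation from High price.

No profitable deviation requires (15−2)(δ+…+δ^K) ≥ 25−15, i.e. δ+…+δ^K ≥ 10/13 ≈ 0.7692.
With δ = 3/4, the partial sums are K=1: 0.7500, K=2: 1.3125.
K = 2 is the first length at which the sum reaches 0.7692.

2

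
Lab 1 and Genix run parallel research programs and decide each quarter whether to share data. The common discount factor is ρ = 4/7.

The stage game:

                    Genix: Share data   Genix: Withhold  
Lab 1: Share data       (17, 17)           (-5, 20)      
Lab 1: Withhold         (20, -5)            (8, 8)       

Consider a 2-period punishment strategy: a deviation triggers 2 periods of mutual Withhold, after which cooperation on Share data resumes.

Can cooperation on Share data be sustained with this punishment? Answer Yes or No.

A one-shot deviation gives 20 now, then 8 for 2 periods, then back to 17.
Gain from deviating: (20−17) today; loss: (17−8) in each of the next 2 periods.
No-deviation condition: (17−8)(ρ+…+ρ^2) ≥ 20−17, i.e. ρ+…+ρ^2 ≥ 1/3.
At ρ = 4/7: ρ+…+ρ^2 = 0.8980 ≥ 0.3333.
So cooperation is sustainable.

Yes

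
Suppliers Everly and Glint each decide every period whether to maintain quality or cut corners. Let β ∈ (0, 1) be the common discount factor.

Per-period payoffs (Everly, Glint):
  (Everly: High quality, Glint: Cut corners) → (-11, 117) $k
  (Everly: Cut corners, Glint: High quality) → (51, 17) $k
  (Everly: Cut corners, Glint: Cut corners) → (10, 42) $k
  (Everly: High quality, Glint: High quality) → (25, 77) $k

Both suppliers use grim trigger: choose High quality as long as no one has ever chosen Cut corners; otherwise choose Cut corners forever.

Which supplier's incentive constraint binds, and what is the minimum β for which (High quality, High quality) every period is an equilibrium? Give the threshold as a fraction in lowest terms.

Everly; β ≥ 26/41

Everly's threshold: (51−25)/(51−10) = 26/41.
Glint's threshold: (117−77)/(117−42) = 8/15.
26/41 > 8/15, so Everly binds and β* = 26/41.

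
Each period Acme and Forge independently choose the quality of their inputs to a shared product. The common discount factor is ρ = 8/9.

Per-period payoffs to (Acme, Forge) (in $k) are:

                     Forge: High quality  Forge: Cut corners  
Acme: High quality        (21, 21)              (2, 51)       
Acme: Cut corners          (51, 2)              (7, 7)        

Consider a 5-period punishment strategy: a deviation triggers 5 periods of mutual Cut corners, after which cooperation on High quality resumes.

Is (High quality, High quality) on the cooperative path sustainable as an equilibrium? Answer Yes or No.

A one-shot deviation gives 51 now, then 7 for 5 periods, then back to 21.
Gain from deviating: (51−21) today; loss: (21−7) in each of the next 5 periods.
No-deviation condition: (21−7)(ρ+…+ρ^5) ≥ 51−21, i.e. ρ+…+ρ^5 ≥ 15/7.
At ρ = 8/9: ρ+…+ρ^5 = 3.5606 ≥ 2.1429.
So cooperation is sustainable.

Yes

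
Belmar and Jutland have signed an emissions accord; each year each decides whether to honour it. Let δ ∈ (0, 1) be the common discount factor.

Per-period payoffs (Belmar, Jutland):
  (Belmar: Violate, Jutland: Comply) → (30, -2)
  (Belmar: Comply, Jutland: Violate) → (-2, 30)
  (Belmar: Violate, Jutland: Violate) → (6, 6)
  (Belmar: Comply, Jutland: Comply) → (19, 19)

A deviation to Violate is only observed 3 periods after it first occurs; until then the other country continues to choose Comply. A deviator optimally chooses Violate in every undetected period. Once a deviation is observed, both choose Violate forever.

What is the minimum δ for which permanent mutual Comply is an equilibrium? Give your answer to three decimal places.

Deviating for the 3 undetected periods gains 30−19 = 11 per period over cooperation, then loses 19−6 = 13 per period forever once punishment starts.
Gain: 11(1 + δ + … + δ^2); loss: 13·δ^3/(1−δ).
No profitable deviation ⇔ 11(1−δ^3) ≤ 13·δ^3, i.e. δ^3 ≥ 11/(11+13) = 11/24.
Hence δ ≥ (11/24)^(1/3) ≈ 0.771.

0.771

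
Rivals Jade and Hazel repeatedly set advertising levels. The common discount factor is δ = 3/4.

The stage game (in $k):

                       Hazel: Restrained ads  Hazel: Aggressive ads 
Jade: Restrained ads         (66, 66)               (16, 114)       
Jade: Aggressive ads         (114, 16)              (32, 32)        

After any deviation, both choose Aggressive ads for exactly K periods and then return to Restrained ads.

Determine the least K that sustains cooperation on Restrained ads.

3

IC: δ(1−δ^K)/(1−δ) ≥ (114−66)/(66−32) = 24/17.
With δ = 3/4: need 1 − δ^K ≥ 24/17·(1−3/4)/(3/4), i.e. δ^K ≤ 0.5294.
Since (3/4)^2 = 0.5625 and (3/4)^3 = 0.4219, the smallest such K is 3.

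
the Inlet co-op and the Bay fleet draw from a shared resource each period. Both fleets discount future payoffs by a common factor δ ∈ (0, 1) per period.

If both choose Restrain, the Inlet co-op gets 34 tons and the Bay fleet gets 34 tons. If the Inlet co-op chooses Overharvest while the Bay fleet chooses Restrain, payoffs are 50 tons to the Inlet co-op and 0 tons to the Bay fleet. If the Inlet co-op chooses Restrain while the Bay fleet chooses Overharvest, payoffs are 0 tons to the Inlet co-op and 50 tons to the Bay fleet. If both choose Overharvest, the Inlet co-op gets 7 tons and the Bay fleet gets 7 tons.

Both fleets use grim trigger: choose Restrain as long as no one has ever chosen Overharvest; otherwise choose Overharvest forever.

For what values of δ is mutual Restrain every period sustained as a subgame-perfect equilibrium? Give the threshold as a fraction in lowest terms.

Under grim trigger the critical discount factor is (T−C)/(T−P) with T = 50, C = 34, P = 7.
δ* = (50−34)/(50−7) = 16/43.

16/43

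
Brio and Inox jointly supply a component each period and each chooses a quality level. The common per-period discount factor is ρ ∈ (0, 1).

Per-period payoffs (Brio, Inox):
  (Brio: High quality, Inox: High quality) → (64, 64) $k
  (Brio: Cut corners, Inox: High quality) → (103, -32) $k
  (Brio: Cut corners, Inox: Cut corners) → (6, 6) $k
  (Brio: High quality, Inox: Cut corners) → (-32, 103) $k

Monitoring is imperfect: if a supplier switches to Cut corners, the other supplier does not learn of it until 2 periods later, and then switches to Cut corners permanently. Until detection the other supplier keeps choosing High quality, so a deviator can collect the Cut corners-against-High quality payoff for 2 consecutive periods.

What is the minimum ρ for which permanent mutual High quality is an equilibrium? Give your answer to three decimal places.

Deviating for the 2 undetected periods gains 103−64 = 39 per period over cooperation, then loses 64−6 = 58 per period forever once punishment starts.
Gain: 39(1 + ρ + … + ρ^1); loss: 58·ρ^2/(1−ρ).
No profitable deviation ⇔ 39(1−ρ^2) ≤ 58·ρ^2, i.e. ρ^2 ≥ 39/(39+58) = 39/97.
Hence ρ ≥ (39/97)^(1/2) ≈ 0.634.

0.634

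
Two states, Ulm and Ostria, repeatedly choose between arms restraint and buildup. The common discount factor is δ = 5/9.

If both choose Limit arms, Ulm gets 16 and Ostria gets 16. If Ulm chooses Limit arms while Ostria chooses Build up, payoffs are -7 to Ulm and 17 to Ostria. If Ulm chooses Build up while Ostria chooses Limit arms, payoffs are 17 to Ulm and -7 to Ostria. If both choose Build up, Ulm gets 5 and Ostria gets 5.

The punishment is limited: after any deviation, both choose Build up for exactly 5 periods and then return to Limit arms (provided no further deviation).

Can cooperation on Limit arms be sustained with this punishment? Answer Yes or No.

Comparing payoff streams over the 6 periods until play realigns: cooperate → 16(1+δ+…+δ^5); deviate → 17 + 5(δ+…+δ^5).
Cooperation is sustained iff (16−5)(δ+…+δ^5) ≥ 17−16.
δ+…+δ^5 = 5/9·(1−(5/9)^5)/(1−5/9) = 1.1838, and (17−16)/(16−5) = 0.0909.
1.1838 ≥ 0.0909, so cooperation is sustainable.

Yes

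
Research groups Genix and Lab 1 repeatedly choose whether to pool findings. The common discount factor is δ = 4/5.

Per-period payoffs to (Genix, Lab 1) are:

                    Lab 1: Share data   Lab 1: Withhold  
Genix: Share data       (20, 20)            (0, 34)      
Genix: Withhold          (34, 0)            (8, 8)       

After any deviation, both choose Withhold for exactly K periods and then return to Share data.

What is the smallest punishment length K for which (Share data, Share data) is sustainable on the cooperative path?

No profitable deviation requires (20−8)(δ+…+δ^K) ≥ 34−20, i.e. δ+…+δ^K ≥ 7/6 ≈ 1.1667.
With δ = 4/5, the partial sums are K=1: 0.8000, K=2: 1.4400.
K = 2 is the first length at which the sum reaches 1.1667.

2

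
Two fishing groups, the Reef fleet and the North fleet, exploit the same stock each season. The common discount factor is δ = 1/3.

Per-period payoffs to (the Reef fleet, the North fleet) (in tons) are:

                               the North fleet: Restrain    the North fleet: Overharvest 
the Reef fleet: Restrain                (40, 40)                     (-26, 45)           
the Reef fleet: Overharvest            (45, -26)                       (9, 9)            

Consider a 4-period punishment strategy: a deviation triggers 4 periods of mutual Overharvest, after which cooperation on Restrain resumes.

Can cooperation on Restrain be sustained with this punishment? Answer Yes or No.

IC: δ+…+δ^4 ≥ (45−40)/(40−9) = 5/31.
At δ = 1/3: partial sum = 0.4938 ≥ 0.1613. Cooperation sustainable.

Yes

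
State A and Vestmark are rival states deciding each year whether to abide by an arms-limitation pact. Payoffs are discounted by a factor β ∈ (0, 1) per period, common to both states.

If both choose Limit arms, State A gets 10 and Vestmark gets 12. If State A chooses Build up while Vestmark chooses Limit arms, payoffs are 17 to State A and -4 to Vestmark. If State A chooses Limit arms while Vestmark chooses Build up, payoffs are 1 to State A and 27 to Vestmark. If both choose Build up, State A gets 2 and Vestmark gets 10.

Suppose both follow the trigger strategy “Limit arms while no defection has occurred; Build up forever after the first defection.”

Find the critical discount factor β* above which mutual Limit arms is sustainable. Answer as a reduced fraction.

15/17

State A's threshold: (17−10)/(17−2) = 7/15.
Vestmark's threshold: (27−12)/(27−10) = 15/17.
7/15 < 15/17, so Vestmark binds and β* = 15/17.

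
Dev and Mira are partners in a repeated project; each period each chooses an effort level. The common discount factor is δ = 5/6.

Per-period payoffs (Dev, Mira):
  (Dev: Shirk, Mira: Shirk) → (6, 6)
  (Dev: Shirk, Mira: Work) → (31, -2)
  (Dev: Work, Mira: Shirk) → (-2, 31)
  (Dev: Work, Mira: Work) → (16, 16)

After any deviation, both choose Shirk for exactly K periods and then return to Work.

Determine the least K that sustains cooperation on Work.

No profitable deviation requires (16−6)(δ+…+δ^K) ≥ 31−16, i.e. δ+…+δ^K ≥ 3/2 ≈ 1.5000.
With δ = 5/6, the partial sums are K=1: 0.8333, K=2: 1.5278.
K = 2 is the first length at which the sum reaches 1.5000.

2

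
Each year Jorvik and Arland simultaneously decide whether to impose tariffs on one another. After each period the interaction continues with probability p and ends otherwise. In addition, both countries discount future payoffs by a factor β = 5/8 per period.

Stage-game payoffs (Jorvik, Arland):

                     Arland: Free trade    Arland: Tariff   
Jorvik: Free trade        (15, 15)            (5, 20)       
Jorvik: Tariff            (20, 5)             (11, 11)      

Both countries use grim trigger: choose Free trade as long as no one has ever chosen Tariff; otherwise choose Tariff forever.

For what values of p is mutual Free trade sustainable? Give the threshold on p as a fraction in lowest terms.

8/9

Expected continuation weight on next period's payoff is β·p = 5/8·p, which plays the role of the discount factor.
Cooperation requires 5/8·p ≥ (20−15)/(20−11) = 5/9, hence p ≥ 8/9.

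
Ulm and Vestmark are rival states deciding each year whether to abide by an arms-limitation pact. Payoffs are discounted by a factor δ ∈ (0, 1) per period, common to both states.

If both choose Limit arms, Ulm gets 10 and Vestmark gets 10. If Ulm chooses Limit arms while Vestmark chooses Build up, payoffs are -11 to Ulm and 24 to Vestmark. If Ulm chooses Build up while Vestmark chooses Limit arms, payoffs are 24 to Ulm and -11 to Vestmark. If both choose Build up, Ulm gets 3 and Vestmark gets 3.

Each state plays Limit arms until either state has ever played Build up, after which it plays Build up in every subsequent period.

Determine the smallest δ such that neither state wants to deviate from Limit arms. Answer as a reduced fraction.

2/3

One-period gain from deviating is 24 − 10 = 14. The loss is 10 − 3 = 7 in every subsequent period, with present value 7·δ/(1−δ).
Deviation is unprofitable when 7·δ/(1−δ) ≥ 14, i.e. δ/(1−δ) ≥ 2.
Equivalently δ ≥ 14/(14+7) = 2/3.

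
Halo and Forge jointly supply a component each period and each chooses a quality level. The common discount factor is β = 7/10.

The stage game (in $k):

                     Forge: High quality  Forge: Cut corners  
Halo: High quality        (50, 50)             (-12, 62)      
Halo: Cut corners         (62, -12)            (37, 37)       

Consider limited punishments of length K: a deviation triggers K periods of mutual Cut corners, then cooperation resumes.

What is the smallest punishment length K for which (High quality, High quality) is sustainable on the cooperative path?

2

No profitable deviation requires (50−37)(β+…+β^K) ≥ 62−50, i.e. β+…+β^K ≥ 12/13 ≈ 0.9231.
With β = 7/10, the partial sums are K=1: 0.7000, K=2: 1.1900.
K = 2 is the first length at which the sum reaches 0.9231.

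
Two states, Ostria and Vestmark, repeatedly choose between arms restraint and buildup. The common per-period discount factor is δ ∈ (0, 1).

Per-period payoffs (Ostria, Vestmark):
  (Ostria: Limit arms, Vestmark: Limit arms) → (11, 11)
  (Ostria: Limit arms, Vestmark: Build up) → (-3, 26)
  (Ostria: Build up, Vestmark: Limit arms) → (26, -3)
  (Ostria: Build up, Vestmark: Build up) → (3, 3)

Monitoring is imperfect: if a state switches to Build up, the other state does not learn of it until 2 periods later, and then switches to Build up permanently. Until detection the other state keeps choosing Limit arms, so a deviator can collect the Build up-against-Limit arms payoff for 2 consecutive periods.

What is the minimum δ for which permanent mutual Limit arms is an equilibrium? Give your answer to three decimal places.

0.808

Deviating for the 2 undetected periods gains 26−11 = 15 per period over cooperation, then loses 11−3 = 8 per period forever once punishment starts.
Gain: 15(1 + δ + … + δ^1); loss: 8·δ^2/(1−δ).
No profitable deviation ⇔ 15(1−δ^2) ≤ 8·δ^2, i.e. δ^2 ≥ 15/(15+8) = 15/23.
Hence δ ≥ (15/23)^(1/2) ≈ 0.808.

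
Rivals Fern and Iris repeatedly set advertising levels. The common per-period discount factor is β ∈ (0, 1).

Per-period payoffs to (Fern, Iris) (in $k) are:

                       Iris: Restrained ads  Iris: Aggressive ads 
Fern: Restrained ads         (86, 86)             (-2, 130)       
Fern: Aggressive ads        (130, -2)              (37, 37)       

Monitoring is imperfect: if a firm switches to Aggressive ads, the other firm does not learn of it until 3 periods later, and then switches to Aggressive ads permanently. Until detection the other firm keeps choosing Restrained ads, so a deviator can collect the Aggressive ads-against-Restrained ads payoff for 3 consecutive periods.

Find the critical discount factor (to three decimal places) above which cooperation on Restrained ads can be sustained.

0.779

A deviator earns 130 for 3 periods, then 37 forever; cooperating earns 86 forever. Multiplying the IC by (1−β):
86 ≥ 130(1−β^3) + 37β^3, so 93·β^3 ≥ 44 and β^3 ≥ 44/93.
β ≥ (44/93)^(1/3) ≈ 0.779.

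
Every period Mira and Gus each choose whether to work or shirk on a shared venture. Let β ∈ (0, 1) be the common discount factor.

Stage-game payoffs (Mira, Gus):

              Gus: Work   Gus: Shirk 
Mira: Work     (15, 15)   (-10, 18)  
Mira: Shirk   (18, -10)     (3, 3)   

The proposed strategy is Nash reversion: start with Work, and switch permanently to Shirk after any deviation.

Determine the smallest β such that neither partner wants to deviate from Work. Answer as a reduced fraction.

One-period gain from deviating is 18 − 15 = 3. The loss is 15 − 3 = 12 in every subsequent period, with present value 12·β/(1−β).
Deviation is unprofitable when 12·β/(1−β) ≥ 3, i.e. β/(1−β) ≥ 1/4.
Equivalently β ≥ 3/(3+12) = 1/5.

1/5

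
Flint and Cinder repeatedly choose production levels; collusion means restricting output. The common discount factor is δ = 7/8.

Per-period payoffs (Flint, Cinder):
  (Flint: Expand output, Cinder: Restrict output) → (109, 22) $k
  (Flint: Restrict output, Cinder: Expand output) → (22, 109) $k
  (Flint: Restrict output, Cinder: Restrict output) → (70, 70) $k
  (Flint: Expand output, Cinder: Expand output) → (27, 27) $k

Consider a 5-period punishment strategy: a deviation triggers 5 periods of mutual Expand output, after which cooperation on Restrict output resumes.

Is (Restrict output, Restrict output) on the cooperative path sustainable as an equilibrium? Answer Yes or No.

Yes

Comparing payoff streams over the 6 periods until play realigns: cooperate → 70(1+δ+…+δ^5); deviate → 109 + 27(δ+…+δ^5).
Cooperation is sustained iff (70−27)(δ+…+δ^5) ≥ 109−70.
δ+…+δ^5 = 7/8·(1−(7/8)^5)/(1−7/8) = 3.4096, and (109−70)/(70−27) = 0.9070.
3.4096 ≥ 0.9070, so cooperation is sustainable.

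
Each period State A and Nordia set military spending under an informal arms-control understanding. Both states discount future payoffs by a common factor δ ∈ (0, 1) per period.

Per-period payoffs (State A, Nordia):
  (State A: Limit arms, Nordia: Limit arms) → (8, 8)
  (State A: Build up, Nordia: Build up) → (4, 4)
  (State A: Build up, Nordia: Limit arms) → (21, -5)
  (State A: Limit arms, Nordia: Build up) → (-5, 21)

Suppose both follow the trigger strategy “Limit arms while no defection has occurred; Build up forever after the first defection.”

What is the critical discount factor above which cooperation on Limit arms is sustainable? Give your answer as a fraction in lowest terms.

13/17

Under grim trigger the critical discount factor is (T−C)/(T−P) with T = 21, C = 8, P = 4.
δ* = (21−8)/(21−4) = 13/17.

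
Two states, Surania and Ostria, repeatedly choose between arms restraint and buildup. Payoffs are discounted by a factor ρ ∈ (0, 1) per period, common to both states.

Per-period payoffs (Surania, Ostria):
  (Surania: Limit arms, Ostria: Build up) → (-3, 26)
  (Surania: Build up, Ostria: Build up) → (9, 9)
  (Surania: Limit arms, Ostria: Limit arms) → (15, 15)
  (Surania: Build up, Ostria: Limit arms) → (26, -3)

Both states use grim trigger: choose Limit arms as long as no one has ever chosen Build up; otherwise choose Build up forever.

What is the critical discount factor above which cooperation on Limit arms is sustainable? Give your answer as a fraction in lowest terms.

15/(1−ρ) ≥ 26 + 9ρ/(1−ρ)
15 ≥ 26 − 17ρ
ρ ≥ 11/17.

11/17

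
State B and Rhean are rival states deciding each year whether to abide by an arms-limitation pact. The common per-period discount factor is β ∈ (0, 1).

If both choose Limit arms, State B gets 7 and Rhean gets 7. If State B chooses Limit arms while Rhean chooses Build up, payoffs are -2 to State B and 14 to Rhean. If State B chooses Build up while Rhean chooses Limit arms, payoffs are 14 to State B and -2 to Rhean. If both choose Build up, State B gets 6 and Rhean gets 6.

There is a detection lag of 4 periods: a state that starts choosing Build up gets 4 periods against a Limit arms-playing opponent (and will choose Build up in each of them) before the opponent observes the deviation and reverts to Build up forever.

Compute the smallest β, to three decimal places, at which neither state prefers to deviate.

A deviator earns 14 for 4 periods, then 6 forever; cooperating earns 7 forever. Multiplying the IC by (1−β):
7 ≥ 14(1−β^4) + 6β^4, so 8·β^4 ≥ 7 and β^4 ≥ 7/8.
β ≥ (7/8)^(1/4) ≈ 0.967.

0.967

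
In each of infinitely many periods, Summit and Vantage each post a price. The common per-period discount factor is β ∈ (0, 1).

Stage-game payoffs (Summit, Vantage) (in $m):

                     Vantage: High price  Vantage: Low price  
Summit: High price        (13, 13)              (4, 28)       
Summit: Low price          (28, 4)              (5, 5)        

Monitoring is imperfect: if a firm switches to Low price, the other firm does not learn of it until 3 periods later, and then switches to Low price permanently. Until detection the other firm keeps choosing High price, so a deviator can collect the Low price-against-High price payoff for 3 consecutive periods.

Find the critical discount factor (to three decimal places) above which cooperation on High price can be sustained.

0.867

The best deviation is to choose Low price for all 3 undetected periods, earning 28 each, then 5 forever once detected.
Deviation value: 28(1−β^3)/(1−β) + 5β^3/(1−β); cooperation value: 13/(1−β).
IC: 13 ≥ 28(1−β^3) + 5β^3 = 28 − 23β^3.
So β^3 ≥ 15/23, giving β ≥ (15/23)^(1/3) ≈ 0.867.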